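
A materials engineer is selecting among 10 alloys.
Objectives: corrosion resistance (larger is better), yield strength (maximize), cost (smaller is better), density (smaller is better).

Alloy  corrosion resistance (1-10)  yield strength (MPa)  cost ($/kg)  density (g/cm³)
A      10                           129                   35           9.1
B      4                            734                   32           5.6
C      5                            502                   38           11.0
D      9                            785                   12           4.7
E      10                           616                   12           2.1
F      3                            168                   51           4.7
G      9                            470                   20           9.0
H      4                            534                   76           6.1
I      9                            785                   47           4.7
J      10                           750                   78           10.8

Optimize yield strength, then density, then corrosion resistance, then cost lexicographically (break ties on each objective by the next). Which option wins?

D

First maximize yield strength: best is 785, kept {D, I}.
Then minimize density: best is 4.7, kept {D, I}.
Then maximize corrosion resistance: best is 9, kept {D, I}.
Then minimize cost: best is 12, kept {D}.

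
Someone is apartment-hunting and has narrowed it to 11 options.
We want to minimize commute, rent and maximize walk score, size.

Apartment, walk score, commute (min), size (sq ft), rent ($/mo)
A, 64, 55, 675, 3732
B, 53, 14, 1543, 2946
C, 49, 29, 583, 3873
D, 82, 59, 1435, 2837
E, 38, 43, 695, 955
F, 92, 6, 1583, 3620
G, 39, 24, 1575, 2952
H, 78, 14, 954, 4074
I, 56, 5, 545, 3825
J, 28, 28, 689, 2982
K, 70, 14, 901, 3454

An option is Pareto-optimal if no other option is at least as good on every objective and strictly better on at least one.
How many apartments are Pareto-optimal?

7

A: dominated by F (walk score 92≥64, commute 6≤55, size 1583≥675, rent 3620≤3732).
B: not dominated.
C: dominated by B (walk score 53≥49, commute 14≤29, size 1543≥583, rent 2946≤3873).
D: not dominated.
E: not dominated (best rent).
F: not dominated (best walk score).
G: not dominated.
H: dominated by F (walk score 92≥78, commute 6≤14, size 1583≥954, rent 3620≤4074).
I: not dominated (best commute).
J: dominated by B (walk score 53≥28, commute 14≤28, size 1543≥689, rent 2946≤2982).
K: not dominated.
Pareto-optimal: B, D, E, F, G, I, K → 7.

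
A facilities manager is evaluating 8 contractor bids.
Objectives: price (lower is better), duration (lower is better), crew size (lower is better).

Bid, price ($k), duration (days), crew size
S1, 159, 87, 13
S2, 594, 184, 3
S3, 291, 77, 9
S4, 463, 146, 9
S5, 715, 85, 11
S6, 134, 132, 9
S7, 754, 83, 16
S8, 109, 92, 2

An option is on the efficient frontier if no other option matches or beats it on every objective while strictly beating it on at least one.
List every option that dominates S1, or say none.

none

S2: worse on price (594 vs 159).
S3: worse on price (291 vs 159).
S4: worse on price (463 vs 159).
S5: worse on price (715 vs 159).
S6: worse on duration (132 vs 87).
S7: worse on price (754 vs 159).
S8: worse on duration (92 vs 87).
No option dominates S1.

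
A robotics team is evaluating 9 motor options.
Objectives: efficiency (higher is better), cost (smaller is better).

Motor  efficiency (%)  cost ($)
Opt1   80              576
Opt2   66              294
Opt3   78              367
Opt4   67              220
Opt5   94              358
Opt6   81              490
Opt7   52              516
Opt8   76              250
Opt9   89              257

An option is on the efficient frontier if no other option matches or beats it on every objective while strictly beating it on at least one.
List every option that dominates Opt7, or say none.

Opt2: efficiency 66≥52, cost 294≤516 — dominates Opt7.
Opt3: efficiency 78≥52, cost 367≤516 — dominates Opt7.
Opt4: efficiency 67≥52, cost 220≤516 — dominates Opt7.
Opt5: efficiency 94≥52, cost 358≤516 — dominates Opt7.
Opt6: efficiency 81≥52, cost 490≤516 — dominates Opt7.
Opt8: efficiency 76≥52, cost 250≤516 — dominates Opt7.
Opt9: efficiency 89≥52, cost 257≤516 — dominates Opt7.
Others (Opt1) are each worse than Opt7 on at least one objective.

Opt2, Opt3, Opt4, Opt5, Opt6, Opt8, Opt9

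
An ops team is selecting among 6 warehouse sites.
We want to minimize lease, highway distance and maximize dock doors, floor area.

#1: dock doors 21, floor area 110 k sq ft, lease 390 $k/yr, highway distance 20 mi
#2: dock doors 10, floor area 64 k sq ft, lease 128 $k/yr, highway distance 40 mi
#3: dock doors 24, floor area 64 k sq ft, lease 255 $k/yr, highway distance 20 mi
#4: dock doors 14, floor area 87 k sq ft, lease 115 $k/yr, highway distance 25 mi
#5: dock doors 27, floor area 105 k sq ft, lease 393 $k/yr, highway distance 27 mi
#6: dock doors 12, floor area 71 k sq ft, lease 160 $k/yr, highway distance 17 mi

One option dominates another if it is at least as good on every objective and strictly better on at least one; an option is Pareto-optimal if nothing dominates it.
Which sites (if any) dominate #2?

#4

#4: dock doors 14≥10, floor area 87≥64, lease 115≤128, highway distance 25≤40 — dominates #2.
Others (#1, #3, #5, #6) are each worse than #2 on at least one objective.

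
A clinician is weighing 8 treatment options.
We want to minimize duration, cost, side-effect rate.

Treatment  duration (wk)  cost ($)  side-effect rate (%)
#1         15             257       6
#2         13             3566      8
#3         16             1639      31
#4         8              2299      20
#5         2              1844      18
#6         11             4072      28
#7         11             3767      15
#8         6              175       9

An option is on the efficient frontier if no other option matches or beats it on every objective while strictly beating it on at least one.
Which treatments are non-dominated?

#1: not dominated (best side-effect rate).
#2: not dominated.
#3: dominated by #1 (duration 15≤16, cost 257≤1639, side-effect rate 6≤31).
#4: dominated by #5 (duration 2≤8, cost 1844≤2299, side-effect rate 18≤20).
#5: not dominated (best duration).
#6: dominated by #4 (duration 8≤11, cost 2299≤4072, side-effect rate 20≤28).
#7: dominated by #8 (duration 6≤11, cost 175≤3767, side-effect rate 9≤15).
#8: not dominated (best cost).

#1, #2, #5, #8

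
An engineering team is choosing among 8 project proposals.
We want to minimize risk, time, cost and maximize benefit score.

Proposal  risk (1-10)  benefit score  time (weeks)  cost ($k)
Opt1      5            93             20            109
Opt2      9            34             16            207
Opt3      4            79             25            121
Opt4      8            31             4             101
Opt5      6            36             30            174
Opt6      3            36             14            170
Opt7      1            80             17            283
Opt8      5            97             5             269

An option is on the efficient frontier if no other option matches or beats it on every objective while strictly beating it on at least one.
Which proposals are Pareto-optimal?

Opt1: not dominated.
Opt2: dominated by Opt6 (risk 3≤9, benefit score 36≥34, time 14≤16, cost 170≤207).
Opt3: not dominated.
Opt4: not dominated (best time).
Opt5: dominated by Opt1 (risk 5≤6, benefit score 93≥36, time 20≤30, cost 109≤174).
Opt6: not dominated.
Opt7: not dominated (best risk).
Opt8: not dominated (best benefit score).

Opt1, Opt3, Opt4, Opt6, Opt7, Opt8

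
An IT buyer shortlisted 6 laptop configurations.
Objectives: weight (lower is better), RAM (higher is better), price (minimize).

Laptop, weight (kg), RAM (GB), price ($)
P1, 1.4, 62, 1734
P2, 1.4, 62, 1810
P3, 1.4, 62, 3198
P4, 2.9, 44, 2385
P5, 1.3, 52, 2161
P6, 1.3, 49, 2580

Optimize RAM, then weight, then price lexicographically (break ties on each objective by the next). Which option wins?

P1

First maximize RAM: best is 62, kept {P1, P2, P3}.
Then minimize weight: best is 1.4, kept {P1, P2, P3}.
Then minimize price: best is 1734, kept {P1}.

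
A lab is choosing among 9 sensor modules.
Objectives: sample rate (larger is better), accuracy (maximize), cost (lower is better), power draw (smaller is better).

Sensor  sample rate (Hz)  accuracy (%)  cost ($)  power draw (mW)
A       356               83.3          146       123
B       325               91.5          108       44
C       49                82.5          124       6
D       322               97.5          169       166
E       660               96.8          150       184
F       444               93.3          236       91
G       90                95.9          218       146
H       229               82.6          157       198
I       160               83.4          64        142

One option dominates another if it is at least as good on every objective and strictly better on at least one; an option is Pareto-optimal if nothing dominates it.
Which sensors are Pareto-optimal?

A: not dominated.
B: not dominated.
C: not dominated (best power draw).
D: not dominated (best accuracy).
E: not dominated (best sample rate).
F: not dominated.
G: not dominated.
H: dominated by A (sample rate 356≥229, accuracy 83.3≥82.6, cost 146≤157, power draw 123≤198).
I: not dominated (best cost).

A, B, C, D, E, F, G, I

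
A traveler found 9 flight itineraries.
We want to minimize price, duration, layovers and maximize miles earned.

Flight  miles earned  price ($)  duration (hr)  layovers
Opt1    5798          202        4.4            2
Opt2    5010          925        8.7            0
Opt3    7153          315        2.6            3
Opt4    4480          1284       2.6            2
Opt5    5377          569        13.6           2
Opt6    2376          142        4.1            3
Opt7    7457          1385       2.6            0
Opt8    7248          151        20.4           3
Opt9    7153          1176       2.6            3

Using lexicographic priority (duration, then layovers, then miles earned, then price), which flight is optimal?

Opt7

First minimize duration: best is 2.6, kept {Opt3, Opt4, Opt7, Opt9}.
Then minimize layovers: best is 0, kept {Opt7}.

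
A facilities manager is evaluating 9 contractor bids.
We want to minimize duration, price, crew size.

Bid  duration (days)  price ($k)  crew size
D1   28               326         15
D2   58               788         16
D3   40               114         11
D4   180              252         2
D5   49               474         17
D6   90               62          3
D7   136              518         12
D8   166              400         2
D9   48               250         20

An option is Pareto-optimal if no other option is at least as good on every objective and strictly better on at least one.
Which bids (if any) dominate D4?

D1: worse on price (326 vs 252).
D2: worse on price (788 vs 252).
D3: worse on crew size (11 vs 2).
D5: worse on price (474 vs 252).
D6: worse on crew size (3 vs 2).
D7: worse on price (518 vs 252).
D8: worse on price (400 vs 252).
D9: worse on crew size (20 vs 2).
No option dominates D4.

none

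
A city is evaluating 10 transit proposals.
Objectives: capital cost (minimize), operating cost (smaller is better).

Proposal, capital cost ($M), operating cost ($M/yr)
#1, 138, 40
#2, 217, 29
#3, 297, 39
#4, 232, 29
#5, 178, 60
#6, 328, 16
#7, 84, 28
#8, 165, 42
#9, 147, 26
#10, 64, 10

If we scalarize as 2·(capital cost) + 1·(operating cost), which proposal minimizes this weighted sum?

#10

#1: 2·138 + 1·40 = 316
#2: 2·217 + 1·29 = 463
#3: 2·297 + 1·39 = 633
#4: 2·232 + 1·29 = 493
#5: 2·178 + 1·60 = 416
#6: 2·328 + 1·16 = 672
#7: 2·84 + 1·28 = 196
#8: 2·165 + 1·42 = 372
#9: 2·147 + 1·26 = 320
#10: 2·64 + 1·10 = 138
Lowest: #10 at 138.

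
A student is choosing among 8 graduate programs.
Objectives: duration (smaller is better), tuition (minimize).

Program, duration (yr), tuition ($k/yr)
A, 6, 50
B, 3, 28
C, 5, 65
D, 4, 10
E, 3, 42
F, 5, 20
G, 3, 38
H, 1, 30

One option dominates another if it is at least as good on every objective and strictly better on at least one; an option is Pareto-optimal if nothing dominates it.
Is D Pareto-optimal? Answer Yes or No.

Yes

A: worse on duration (6 vs 4).
B: worse on tuition (28 vs 10).
C: worse on duration (5 vs 4).
E: worse on tuition (42 vs 10).
F: worse on duration (5 vs 4).
G: worse on tuition (38 vs 10).
H: worse on tuition (30 vs 10).
No option is at least as good as D on every objective and strictly better on one.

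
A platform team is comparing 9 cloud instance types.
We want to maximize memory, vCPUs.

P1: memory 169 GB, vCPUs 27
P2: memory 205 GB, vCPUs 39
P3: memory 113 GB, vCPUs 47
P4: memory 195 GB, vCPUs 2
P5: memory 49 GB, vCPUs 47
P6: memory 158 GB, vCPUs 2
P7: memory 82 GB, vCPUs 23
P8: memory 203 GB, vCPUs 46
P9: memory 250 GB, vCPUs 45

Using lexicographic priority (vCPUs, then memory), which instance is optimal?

First maximize vCPUs: best is 47, kept {P3, P5}.
Then maximize memory: best is 113, kept {P3}.

P3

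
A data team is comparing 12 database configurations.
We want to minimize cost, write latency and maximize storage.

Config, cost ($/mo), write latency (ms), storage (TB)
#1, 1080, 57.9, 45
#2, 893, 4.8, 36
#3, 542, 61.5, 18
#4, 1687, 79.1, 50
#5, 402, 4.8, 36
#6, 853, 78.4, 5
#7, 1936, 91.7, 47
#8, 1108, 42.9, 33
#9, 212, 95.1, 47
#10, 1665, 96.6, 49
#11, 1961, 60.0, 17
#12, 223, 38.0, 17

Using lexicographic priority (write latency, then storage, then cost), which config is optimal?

#5

First minimize write latency: best is 4.8, kept {#2, #5}.
Then maximize storage: best is 36, kept {#2, #5}.
Then minimize cost: best is 402, kept {#5}.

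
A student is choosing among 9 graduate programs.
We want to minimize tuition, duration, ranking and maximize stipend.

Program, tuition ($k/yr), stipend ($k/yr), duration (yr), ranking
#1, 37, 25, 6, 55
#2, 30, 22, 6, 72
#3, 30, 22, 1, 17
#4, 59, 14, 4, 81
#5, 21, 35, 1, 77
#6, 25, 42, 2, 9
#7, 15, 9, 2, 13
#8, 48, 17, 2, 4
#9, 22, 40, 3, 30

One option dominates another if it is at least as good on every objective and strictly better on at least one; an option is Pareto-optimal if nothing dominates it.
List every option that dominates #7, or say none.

none

#1: worse on tuition (37 vs 15).
#2: worse on tuition (30 vs 15).
#3: worse on tuition (30 vs 15).
#4: worse on tuition (59 vs 15).
#5: worse on tuition (21 vs 15).
#6: worse on tuition (25 vs 15).
#8: worse on tuition (48 vs 15).
#9: worse on tuition (22 vs 15).
No option dominates #7.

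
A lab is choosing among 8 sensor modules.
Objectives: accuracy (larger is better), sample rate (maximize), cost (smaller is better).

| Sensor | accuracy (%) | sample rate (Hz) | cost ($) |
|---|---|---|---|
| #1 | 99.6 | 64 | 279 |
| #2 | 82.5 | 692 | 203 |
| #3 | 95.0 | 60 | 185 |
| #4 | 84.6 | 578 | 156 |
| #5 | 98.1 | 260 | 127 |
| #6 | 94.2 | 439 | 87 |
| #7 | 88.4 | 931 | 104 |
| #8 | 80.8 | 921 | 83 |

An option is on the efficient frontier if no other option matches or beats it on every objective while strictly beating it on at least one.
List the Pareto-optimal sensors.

#1: not dominated (best accuracy).
#2: dominated by #7 (accuracy 88.4≥82.5, sample rate 931≥692, cost 104≤203).
#3: dominated by #5 (accuracy 98.1≥95.0, sample rate 260≥60, cost 127≤185).
#4: dominated by #7 (accuracy 88.4≥84.6, sample rate 931≥578, cost 104≤156).
#5: not dominated.
#6: not dominated.
#7: not dominated (best sample rate).
#8: not dominated (best cost).

#1, #5, #6, #7, #8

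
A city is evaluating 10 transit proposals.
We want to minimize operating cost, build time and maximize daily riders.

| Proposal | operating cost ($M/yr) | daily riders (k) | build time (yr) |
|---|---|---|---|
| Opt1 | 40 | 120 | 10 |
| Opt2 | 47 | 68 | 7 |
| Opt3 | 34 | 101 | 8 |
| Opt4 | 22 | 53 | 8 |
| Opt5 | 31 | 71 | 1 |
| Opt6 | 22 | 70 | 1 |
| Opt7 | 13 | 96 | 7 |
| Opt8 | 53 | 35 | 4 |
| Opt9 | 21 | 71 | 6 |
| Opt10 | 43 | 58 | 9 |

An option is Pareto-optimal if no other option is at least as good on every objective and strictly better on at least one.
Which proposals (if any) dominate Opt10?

Opt3, Opt5, Opt6, Opt7, Opt9

Opt3: operating cost 34≤43, daily riders 101≥58, build time 8≤9 — dominates Opt10.
Opt5: operating cost 31≤43, daily riders 71≥58, build time 1≤9 — dominates Opt10.
Opt6: operating cost 22≤43, daily riders 70≥58, build time 1≤9 — dominates Opt10.
Opt7: operating cost 13≤43, daily riders 96≥58, build time 7≤9 — dominates Opt10.
Opt9: operating cost 21≤43, daily riders 71≥58, build time 6≤9 — dominates Opt10.
Others (Opt1, Opt2, Opt4, Opt8) are each worse than Opt10 on at least one objective.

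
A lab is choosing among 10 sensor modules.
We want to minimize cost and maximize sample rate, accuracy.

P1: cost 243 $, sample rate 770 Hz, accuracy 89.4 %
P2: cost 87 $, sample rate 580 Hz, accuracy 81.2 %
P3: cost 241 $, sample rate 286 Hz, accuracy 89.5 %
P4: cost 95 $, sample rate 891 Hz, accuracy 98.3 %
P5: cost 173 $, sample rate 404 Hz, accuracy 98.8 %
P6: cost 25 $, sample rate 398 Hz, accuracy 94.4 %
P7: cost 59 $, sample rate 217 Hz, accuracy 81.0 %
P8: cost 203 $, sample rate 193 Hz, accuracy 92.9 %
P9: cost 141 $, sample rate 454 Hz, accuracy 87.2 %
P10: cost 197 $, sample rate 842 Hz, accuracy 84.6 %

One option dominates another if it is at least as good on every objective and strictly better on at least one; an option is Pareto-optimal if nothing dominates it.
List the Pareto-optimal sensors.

P1: dominated by P4 (cost 95≤243, sample rate 891≥770, accuracy 98.3≥89.4).
P2: not dominated.
P3: dominated by P4 (cost 95≤241, sample rate 891≥286, accuracy 98.3≥89.5).
P4: not dominated (best sample rate).
P5: not dominated (best accuracy).
P6: not dominated (best cost).
P7: dominated by P6 (cost 25≤59, sample rate 398≥217, accuracy 94.4≥81.0).
P8: dominated by P4 (cost 95≤203, sample rate 891≥193, accuracy 98.3≥92.9).
P9: dominated by P4 (cost 95≤141, sample rate 891≥454, accuracy 98.3≥87.2).
P10: dominated by P4 (cost 95≤197, sample rate 891≥842, accuracy 98.3≥84.6).

P2, P4, P5, P6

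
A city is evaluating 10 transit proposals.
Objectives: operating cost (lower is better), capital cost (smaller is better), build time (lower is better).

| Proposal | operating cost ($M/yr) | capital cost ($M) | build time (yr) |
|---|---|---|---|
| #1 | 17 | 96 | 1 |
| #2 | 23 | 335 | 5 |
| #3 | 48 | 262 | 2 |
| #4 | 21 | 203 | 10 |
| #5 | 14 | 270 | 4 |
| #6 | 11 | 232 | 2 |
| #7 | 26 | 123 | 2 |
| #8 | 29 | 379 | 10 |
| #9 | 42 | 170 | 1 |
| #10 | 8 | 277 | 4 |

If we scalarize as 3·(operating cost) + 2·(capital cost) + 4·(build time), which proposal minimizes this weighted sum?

#1: 3·17 + 2·96 + 4·1 = 247
#2: 3·23 + 2·335 + 4·5 = 759
#3: 3·48 + 2·262 + 4·2 = 676
#4: 3·21 + 2·203 + 4·10 = 509
#5: 3·14 + 2·270 + 4·4 = 598
#6: 3·11 + 2·232 + 4·2 = 505
#7: 3·26 + 2·123 + 4·2 = 332
#8: 3·29 + 2·379 + 4·10 = 885
#9: 3·42 + 2·170 + 4·1 = 470
#10: 3·8 + 2·277 + 4·4 = 594
Lowest: #1 at 247.

#1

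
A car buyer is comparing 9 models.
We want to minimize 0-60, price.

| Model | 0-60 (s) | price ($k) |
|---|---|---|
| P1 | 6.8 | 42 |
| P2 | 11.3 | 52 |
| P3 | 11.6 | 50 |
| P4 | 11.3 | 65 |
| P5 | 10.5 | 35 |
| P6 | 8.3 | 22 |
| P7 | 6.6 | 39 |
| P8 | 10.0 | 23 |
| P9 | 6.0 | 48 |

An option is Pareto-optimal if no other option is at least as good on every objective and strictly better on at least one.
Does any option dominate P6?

No

P1: worse on price (42 vs 22).
P2: worse on 0-60 (11.3 vs 8.3).
P3: worse on 0-60 (11.6 vs 8.3).
P4: worse on 0-60 (11.3 vs 8.3).
P5: worse on 0-60 (10.5 vs 8.3).
P7: worse on price (39 vs 22).
P8: worse on 0-60 (10.0 vs 8.3).
P9: worse on price (48 vs 22).
No option is at least as good as P6 on every objective and strictly better on one.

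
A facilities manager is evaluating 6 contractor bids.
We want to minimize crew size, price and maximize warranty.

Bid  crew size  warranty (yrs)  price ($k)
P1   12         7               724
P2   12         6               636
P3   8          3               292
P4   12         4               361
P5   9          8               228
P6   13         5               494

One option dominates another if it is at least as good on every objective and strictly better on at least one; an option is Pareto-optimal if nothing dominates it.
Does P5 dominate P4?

P5 vs P4: crew size 9≤12, warranty 8≥4, price 228≤361 — P5 is at least as good on every objective with at least one strict improvement.

Yes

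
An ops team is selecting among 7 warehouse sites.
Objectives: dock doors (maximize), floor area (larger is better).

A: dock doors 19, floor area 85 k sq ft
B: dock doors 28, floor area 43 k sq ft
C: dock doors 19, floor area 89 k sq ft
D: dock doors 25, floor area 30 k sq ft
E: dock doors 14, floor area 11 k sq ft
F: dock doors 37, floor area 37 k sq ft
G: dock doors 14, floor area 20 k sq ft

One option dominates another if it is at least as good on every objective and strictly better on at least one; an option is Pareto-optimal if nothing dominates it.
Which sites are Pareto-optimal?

A: dominated by C (dock doors 19≥19, floor area 89≥85).
B: not dominated.
C: not dominated (best floor area).
D: dominated by B (dock doors 28≥25, floor area 43≥30).
E: dominated by A (dock doors 19≥14, floor area 85≥11).
F: not dominated (best dock doors).
G: dominated by A (dock doors 19≥14, floor area 85≥20).

B, C, F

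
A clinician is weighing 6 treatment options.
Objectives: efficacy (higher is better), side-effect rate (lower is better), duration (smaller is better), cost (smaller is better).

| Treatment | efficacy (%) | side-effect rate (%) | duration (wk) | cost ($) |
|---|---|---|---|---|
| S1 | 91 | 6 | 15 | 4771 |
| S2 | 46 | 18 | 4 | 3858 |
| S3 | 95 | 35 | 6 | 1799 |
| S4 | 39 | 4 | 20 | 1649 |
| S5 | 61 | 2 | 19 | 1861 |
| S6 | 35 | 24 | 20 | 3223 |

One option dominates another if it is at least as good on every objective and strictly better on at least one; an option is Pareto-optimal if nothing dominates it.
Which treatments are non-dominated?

S1, S2, S3, S4, S5

S1: not dominated.
S2: not dominated (best duration).
S3: not dominated (best efficacy).
S4: not dominated (best cost).
S5: not dominated (best side-effect rate).
S6: dominated by S4 (efficacy 39≥35, side-effect rate 4≤24, duration 20≤20, cost 1649≤3223).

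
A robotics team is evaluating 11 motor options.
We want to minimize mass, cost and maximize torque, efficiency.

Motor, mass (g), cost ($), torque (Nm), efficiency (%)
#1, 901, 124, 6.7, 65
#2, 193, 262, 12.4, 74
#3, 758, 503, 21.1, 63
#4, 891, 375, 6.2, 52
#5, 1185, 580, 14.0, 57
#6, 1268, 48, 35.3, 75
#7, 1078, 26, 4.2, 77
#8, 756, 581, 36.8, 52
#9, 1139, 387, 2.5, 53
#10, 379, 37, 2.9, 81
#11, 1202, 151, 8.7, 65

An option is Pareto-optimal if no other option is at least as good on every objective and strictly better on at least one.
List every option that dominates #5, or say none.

#3

#3: mass 758≤1185, cost 503≤580, torque 21.1≥14.0, efficiency 63≥57 — dominates #5.
Others (#1, #2, #4, #6, #7, #8, #9, #10, #11) are each worse than #5 on at least one objective.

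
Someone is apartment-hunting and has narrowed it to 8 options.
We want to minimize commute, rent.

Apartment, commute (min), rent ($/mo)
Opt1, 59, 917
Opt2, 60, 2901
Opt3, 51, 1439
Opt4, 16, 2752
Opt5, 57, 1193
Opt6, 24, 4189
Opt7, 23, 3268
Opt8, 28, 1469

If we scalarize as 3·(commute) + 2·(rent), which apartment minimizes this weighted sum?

Opt1

Opt1: 3·59 + 2·917 = 2011
Opt2: 3·60 + 2·2901 = 5982
Opt3: 3·51 + 2·1439 = 3031
Opt4: 3·16 + 2·2752 = 5552
Opt5: 3·57 + 2·1193 = 2557
Opt6: 3·24 + 2·4189 = 8450
Opt7: 3·23 + 2·3268 = 6605
Opt8: 3·28 + 2·1469 = 3022
Lowest: Opt1 at 2011.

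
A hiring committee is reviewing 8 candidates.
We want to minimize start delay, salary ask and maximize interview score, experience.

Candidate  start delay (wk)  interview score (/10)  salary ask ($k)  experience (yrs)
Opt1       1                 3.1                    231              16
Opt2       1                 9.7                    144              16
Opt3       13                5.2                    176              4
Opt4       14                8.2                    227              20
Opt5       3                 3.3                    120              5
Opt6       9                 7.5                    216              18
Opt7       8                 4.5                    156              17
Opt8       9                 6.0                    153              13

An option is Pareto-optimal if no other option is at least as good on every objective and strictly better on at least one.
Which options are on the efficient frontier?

Opt2, Opt4, Opt5, Opt6, Opt7

Opt1: dominated by Opt2 (start delay 1≤1, interview score 9.7≥3.1, salary ask 144≤231, experience 16≥16).
Opt2: not dominated (best interview score).
Opt3: dominated by Opt2 (start delay 1≤13, interview score 9.7≥5.2, salary ask 144≤176, experience 16≥4).
Opt4: not dominated (best experience).
Opt5: not dominated (best salary ask).
Opt6: not dominated.
Opt7: not dominated.
Opt8: dominated by Opt2 (start delay 1≤9, interview score 9.7≥6.0, salary ask 144≤153, experience 16≥13).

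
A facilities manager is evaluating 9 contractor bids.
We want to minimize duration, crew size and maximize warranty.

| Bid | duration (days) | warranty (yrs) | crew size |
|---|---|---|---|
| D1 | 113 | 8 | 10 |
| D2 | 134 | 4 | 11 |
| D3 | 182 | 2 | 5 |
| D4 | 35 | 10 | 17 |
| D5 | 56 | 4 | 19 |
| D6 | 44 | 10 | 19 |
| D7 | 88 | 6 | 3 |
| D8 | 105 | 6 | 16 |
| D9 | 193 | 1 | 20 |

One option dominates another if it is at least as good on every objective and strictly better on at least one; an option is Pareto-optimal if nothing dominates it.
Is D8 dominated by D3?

No

D3 vs D8: D3 is worse on duration (182 vs 105), so it does not dominate D8.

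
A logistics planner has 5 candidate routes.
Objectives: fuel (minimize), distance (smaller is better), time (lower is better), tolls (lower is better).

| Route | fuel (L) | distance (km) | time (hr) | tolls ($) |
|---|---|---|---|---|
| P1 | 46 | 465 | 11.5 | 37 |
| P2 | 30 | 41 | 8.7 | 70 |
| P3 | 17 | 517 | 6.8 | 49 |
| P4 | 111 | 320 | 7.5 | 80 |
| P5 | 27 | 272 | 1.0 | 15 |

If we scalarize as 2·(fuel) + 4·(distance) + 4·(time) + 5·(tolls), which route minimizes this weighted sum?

P1: 2·46 + 4·465 + 4·11.5 + 5·37 = 2183.0
P2: 2·30 + 4·41 + 4·8.7 + 5·70 = 608.8
P3: 2·17 + 4·517 + 4·6.8 + 5·49 = 2374.2
P4: 2·111 + 4·320 + 4·7.5 + 5·80 = 1932.0
P5: 2·27 + 4·272 + 4·1.0 + 5·15 = 1221.0
Lowest: P2 at 608.8.

P2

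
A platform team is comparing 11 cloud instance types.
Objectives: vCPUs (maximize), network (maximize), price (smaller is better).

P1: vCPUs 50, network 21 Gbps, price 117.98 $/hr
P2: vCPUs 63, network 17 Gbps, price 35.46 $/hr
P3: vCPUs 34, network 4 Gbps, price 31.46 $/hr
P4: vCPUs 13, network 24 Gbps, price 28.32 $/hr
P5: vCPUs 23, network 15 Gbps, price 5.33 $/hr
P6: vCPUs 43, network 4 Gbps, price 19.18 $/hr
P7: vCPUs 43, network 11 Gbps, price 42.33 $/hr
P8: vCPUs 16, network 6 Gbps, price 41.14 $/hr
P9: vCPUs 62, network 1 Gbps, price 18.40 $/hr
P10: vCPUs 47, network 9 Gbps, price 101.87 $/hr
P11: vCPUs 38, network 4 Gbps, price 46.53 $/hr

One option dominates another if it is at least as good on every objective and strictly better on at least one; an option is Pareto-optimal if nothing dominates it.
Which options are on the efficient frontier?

P1: not dominated.
P2: not dominated (best vCPUs).
P3: dominated by P6 (vCPUs 43≥34, network 4≥4, price 19.18≤31.46).
P4: not dominated (best network).
P5: not dominated (best price).
P6: not dominated.
P7: dominated by P2 (vCPUs 63≥43, network 17≥11, price 35.46≤42.33).
P8: dominated by P2 (vCPUs 63≥16, network 17≥6, price 35.46≤41.14).
P9: not dominated.
P10: dominated by P2 (vCPUs 63≥47, network 17≥9, price 35.46≤101.87).
P11: dominated by P2 (vCPUs 63≥38, network 17≥4, price 35.46≤46.53).

P1, P2, P4, P5, P6, P9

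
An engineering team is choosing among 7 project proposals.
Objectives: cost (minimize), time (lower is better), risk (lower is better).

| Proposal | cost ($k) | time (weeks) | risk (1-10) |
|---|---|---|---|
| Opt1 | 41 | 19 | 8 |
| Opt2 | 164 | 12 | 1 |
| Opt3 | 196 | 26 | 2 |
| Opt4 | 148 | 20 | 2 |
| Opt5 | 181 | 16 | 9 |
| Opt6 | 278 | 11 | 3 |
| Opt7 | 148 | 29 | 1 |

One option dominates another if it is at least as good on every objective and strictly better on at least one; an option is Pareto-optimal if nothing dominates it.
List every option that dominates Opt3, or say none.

Opt2: cost 164≤196, time 12≤26, risk 1≤2 — dominates Opt3.
Opt4: cost 148≤196, time 20≤26, risk 2≤2 — dominates Opt3.
Others (Opt1, Opt5, Opt6, Opt7) are each worse than Opt3 on at least one objective.

Opt2, Opt4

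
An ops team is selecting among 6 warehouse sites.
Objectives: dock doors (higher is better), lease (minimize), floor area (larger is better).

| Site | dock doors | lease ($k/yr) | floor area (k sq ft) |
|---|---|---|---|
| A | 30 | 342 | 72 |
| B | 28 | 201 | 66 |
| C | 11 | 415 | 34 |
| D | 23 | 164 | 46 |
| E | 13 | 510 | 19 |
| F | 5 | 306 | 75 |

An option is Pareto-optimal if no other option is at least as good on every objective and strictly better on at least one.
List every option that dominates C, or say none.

A, B, D

A: dock doors 30≥11, lease 342≤415, floor area 72≥34 — dominates C.
B: dock doors 28≥11, lease 201≤415, floor area 66≥34 — dominates C.
D: dock doors 23≥11, lease 164≤415, floor area 46≥34 — dominates C.
Others (E, F) are each worse than C on at least one objective.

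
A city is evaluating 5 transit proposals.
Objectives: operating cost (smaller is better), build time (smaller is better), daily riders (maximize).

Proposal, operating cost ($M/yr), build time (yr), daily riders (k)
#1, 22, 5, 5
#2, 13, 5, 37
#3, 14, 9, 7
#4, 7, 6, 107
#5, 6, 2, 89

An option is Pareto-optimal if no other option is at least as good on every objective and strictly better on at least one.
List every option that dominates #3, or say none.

#2, #4, #5

#2: operating cost 13≤14, build time 5≤9, daily riders 37≥7 — dominates #3.
#4: operating cost 7≤14, build time 6≤9, daily riders 107≥7 — dominates #3.
#5: operating cost 6≤14, build time 2≤9, daily riders 89≥7 — dominates #3.
Others (#1) are each worse than #3 on at least one objective.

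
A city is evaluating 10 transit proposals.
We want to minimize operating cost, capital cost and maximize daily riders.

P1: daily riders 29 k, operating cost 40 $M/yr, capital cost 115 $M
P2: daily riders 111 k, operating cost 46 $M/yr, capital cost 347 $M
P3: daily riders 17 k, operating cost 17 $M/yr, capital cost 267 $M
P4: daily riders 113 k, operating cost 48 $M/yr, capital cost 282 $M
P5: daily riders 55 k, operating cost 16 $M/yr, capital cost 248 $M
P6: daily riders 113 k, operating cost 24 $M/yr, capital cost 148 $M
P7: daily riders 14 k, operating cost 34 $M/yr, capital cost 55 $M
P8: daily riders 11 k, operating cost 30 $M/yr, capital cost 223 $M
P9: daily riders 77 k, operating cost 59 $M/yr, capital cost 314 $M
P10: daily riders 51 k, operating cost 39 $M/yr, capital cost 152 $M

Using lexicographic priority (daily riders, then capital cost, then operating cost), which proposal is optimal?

First maximize daily riders: best is 113, kept {P4, P6}.
Then minimize capital cost: best is 148, kept {P6}.

P6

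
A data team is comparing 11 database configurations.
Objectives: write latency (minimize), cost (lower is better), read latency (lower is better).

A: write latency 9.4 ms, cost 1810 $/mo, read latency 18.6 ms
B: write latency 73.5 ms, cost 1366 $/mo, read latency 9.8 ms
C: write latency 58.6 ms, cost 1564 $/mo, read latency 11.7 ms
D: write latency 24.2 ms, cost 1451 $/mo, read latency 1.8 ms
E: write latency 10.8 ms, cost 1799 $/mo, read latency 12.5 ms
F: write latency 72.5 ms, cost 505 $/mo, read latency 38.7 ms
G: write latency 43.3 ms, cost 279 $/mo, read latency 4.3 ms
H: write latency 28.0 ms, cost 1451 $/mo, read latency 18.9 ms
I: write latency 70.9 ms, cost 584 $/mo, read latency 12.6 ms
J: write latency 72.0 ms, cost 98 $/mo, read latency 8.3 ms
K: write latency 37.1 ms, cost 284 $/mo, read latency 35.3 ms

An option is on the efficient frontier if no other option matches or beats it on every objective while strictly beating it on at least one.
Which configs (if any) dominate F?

G, J, K

G: write latency 43.3≤72.5, cost 279≤505, read latency 4.3≤38.7 — dominates F.
J: write latency 72.0≤72.5, cost 98≤505, read latency 8.3≤38.7 — dominates F.
K: write latency 37.1≤72.5, cost 284≤505, read latency 35.3≤38.7 — dominates F.
Others (A, B, C, D, E, H, I) are each worse than F on at least one objective.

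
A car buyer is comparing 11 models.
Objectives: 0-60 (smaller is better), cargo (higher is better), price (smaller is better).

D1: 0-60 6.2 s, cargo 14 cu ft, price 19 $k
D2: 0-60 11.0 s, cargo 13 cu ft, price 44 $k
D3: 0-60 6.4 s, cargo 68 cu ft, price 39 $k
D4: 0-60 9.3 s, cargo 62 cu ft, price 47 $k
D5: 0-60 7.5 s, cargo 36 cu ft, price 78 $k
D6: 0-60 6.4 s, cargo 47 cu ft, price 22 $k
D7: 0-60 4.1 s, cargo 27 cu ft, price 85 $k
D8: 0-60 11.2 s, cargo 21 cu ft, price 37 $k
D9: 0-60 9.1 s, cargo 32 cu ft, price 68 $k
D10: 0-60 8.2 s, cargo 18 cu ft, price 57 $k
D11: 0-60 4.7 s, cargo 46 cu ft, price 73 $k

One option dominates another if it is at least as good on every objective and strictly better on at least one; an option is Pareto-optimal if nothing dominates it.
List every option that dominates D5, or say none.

D3: 0-60 6.4≤7.5, cargo 68≥36, price 39≤78 — dominates D5.
D6: 0-60 6.4≤7.5, cargo 47≥36, price 22≤78 — dominates D5.
D11: 0-60 4.7≤7.5, cargo 46≥36, price 73≤78 — dominates D5.
Others (D1, D2, D4, D7, D8, D9, D10) are each worse than D5 on at least one objective.

D3, D6, D11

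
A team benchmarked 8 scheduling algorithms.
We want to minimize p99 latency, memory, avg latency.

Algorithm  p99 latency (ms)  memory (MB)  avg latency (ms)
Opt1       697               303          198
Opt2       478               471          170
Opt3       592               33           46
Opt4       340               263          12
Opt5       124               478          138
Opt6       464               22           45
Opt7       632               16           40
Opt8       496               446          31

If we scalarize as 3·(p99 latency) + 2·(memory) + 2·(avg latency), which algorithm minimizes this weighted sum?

Opt1: 3·697 + 2·303 + 2·198 = 3093
Opt2: 3·478 + 2·471 + 2·170 = 2716
Opt3: 3·592 + 2·33 + 2·46 = 1934
Opt4: 3·340 + 2·263 + 2·12 = 1570
Opt5: 3·124 + 2·478 + 2·138 = 1604
Opt6: 3·464 + 2·22 + 2·45 = 1526
Opt7: 3·632 + 2·16 + 2·40 = 2008
Opt8: 3·496 + 2·446 + 2·31 = 2442
Lowest: Opt6 at 1526.

Opt6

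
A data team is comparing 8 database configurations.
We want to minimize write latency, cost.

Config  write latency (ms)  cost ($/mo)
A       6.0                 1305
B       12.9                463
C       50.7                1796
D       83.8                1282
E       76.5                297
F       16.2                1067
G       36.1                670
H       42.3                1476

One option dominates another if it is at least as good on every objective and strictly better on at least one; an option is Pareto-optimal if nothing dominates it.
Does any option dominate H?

Yes

A vs H: write latency 6.0≤42.3, cost 1305≤1476 — A is at least as good on every objective and strictly better on at least one, so A dominates H.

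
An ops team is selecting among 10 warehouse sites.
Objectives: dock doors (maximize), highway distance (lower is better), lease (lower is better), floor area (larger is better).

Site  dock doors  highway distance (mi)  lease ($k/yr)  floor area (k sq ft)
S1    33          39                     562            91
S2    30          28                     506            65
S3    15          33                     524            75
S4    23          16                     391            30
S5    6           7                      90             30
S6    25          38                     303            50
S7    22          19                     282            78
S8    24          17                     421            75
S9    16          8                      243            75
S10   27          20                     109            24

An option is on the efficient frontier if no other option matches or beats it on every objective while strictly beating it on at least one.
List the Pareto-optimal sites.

S1: not dominated (best dock doors).
S2: not dominated.
S3: dominated by S7 (dock doors 22≥15, highway distance 19≤33, lease 282≤524, floor area 78≥75).
S4: not dominated.
S5: not dominated (best highway distance).
S6: not dominated.
S7: not dominated.
S8: not dominated.
S9: not dominated.
S10: not dominated.

S1, S2, S4, S5, S6, S7, S8, S9, S10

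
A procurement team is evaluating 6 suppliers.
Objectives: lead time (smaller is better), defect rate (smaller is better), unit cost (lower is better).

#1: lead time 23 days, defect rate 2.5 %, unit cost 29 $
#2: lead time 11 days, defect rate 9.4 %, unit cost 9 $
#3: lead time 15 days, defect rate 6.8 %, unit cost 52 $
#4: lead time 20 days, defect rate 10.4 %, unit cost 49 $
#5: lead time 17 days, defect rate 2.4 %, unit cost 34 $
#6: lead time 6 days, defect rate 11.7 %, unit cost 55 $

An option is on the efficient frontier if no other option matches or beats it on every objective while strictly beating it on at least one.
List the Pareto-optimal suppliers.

#1, #2, #3, #5, #6

#1: not dominated.
#2: not dominated (best unit cost).
#3: not dominated.
#4: dominated by #2 (lead time 11≤20, defect rate 9.4≤10.4, unit cost 9≤49).
#5: not dominated (best defect rate).
#6: not dominated (best lead time).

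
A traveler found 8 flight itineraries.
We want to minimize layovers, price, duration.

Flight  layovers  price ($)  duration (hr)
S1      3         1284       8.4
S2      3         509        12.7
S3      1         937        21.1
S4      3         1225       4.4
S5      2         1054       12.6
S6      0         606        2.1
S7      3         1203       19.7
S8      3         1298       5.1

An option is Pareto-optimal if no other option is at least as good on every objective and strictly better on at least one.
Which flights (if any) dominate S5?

S6: layovers 0≤2, price 606≤1054, duration 2.1≤12.6 — dominates S5.
Others (S1, S2, S3, S4, S7, S8) are each worse than S5 on at least one objective.

S6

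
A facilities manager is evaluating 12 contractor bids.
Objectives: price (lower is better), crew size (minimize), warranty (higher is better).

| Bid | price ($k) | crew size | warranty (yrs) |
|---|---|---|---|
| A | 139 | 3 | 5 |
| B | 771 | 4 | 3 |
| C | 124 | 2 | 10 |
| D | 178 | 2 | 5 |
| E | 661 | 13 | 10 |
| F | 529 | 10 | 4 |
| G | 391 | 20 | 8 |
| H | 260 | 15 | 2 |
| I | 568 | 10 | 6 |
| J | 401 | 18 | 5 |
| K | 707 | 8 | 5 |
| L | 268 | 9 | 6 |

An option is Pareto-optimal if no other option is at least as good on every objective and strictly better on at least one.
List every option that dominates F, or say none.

A, C, D, L

A: price 139≤529, crew size 3≤10, warranty 5≥4 — dominates F.
C: price 124≤529, crew size 2≤10, warranty 10≥4 — dominates F.
D: price 178≤529, crew size 2≤10, warranty 5≥4 — dominates F.
L: price 268≤529, crew size 9≤10, warranty 6≥4 — dominates F.
Others (B, E, G, H, I, J, K) are each worse than F on at least one objective.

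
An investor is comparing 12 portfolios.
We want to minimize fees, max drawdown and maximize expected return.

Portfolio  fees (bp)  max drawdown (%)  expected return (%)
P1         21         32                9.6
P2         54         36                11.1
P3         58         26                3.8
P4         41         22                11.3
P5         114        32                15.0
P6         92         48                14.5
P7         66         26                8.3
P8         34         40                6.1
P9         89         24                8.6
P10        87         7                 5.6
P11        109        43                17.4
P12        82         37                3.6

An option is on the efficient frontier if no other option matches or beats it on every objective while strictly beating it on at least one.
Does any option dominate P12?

Yes

P1 vs P12: fees 21≤82, max drawdown 32≤37, expected return 9.6≥3.6 — P1 is at least as good on every objective and strictly better on at least one, so P1 dominates P12.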